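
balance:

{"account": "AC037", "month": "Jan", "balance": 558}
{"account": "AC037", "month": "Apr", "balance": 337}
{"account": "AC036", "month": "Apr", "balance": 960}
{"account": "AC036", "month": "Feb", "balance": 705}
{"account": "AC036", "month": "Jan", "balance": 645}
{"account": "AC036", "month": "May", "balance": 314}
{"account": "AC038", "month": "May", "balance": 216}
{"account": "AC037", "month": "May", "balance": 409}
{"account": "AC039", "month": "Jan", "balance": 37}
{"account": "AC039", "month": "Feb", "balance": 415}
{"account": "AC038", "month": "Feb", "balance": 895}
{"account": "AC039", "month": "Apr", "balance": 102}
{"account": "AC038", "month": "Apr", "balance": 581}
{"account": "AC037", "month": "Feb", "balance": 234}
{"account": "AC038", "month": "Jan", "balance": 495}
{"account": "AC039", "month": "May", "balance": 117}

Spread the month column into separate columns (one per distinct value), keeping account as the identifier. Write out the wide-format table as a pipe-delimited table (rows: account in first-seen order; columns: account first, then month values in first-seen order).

| account | Jan | Apr | Feb | May |
| AC037 | 558 | 337 | 234 | 409 |
| AC036 | 645 | 960 | 705 | 314 |
| AC038 | 495 | 581 | 895 | 216 |
| AC039 | 37 | 102 | 415 | 117 |

Columns: account plus the 4 distinct month values (Jan, Apr, Feb, May).
For example, row AC037 column Jan takes balance=558 from the long row (AC037, Jan).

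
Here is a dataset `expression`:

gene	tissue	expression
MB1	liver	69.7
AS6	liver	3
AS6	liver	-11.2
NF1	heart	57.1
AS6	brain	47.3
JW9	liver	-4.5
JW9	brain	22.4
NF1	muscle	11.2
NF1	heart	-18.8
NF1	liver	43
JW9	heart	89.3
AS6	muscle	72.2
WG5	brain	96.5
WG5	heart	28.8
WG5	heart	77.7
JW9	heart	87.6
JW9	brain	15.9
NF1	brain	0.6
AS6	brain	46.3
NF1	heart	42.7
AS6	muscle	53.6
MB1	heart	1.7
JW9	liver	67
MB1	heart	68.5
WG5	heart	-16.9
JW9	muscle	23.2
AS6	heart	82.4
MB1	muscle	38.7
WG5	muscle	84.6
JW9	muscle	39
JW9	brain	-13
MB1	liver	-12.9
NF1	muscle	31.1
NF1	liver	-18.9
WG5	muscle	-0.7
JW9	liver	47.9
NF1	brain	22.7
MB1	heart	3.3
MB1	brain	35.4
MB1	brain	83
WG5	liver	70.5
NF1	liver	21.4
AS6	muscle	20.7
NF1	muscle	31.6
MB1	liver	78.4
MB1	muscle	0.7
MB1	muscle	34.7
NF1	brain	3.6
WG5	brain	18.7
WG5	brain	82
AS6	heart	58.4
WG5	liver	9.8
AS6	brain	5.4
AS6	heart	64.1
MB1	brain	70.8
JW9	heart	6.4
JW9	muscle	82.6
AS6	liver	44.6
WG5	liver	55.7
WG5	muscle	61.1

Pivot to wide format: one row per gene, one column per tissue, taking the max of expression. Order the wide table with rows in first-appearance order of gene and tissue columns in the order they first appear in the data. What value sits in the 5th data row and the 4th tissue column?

With rows in first-appearance order of gene, row 5 is gene=WG5. tissue columns in first-appearance order: liver, heart, brain, muscle; column 4 is muscle.
Long rows with gene=WG5, tissue=muscle: max(84.6, -0.7, 61.1) = 84.6.

84.6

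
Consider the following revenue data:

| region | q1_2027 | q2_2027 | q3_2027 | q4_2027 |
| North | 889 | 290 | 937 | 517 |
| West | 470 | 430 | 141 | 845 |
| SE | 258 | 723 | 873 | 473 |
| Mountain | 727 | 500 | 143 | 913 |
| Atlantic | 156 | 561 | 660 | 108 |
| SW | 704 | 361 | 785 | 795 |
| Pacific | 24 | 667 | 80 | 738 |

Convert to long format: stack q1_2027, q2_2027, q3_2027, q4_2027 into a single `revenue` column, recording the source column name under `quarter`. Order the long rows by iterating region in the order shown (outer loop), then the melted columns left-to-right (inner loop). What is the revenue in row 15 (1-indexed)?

143

28 rows total (7 × 4). Row 15: index ⌊(15-1)/4⌋ = 3 into region → Mountain; (15-1) mod 4 = 2 into the melted columns → q3_2027.
So row 15 is (Mountain, q3_2027, 143); revenue = 143.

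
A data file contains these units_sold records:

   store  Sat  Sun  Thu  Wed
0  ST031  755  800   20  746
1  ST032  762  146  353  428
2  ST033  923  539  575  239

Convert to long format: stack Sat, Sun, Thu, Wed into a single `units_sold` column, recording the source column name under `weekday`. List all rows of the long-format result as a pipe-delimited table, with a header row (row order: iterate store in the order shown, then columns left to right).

| store | weekday | units_sold |
| ST031 | Sat | 755 |
| ST031 | Sun | 800 |
| ST031 | Thu | 20 |
| ST031 | Wed | 746 |
| ST032 | Sat | 762 |
| ST032 | Sun | 146 |
| ST032 | Thu | 353 |
| ST032 | Wed | 428 |
| ST033 | Sat | 923 |
| ST033 | Sun | 539 |
| ST033 | Thu | 575 |
| ST033 | Wed | 239 |

Each (store, column) pair becomes one row: 3 × 4 = 12 rows.
For example, (ST031, Sat) → units_sold=755.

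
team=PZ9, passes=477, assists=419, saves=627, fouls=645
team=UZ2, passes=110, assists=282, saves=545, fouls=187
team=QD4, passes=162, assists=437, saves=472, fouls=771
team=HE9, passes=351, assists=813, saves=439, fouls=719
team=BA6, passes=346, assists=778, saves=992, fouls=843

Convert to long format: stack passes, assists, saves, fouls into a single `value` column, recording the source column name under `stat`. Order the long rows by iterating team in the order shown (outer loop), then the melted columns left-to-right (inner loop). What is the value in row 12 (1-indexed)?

771

20 rows total (5 × 4). Row 12: index ⌊(12-1)/4⌋ = 2 into team → QD4; (12-1) mod 4 = 3 into the melted columns → fouls.
So row 12 is (QD4, fouls, 771); value = 771.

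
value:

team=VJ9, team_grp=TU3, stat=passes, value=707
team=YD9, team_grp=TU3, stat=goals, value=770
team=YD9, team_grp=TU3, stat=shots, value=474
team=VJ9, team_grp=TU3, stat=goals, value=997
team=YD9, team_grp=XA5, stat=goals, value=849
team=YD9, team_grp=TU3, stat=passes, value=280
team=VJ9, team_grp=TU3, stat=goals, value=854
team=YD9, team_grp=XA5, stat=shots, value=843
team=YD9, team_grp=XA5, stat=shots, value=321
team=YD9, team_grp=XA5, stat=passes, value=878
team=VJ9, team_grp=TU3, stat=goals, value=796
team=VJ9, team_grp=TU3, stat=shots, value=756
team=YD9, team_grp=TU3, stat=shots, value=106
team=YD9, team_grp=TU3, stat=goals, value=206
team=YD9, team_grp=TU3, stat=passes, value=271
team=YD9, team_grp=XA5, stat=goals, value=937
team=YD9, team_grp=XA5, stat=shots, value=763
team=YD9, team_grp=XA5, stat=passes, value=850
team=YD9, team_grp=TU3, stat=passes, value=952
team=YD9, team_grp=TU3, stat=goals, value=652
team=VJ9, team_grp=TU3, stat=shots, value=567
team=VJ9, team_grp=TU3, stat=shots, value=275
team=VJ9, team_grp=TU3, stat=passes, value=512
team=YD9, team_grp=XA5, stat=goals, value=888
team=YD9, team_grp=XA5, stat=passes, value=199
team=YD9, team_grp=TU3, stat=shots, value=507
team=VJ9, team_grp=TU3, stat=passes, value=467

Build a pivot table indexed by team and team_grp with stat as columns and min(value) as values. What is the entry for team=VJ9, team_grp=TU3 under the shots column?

275

Rows with team=VJ9, team_grp=TU3 and stat=shots: value values are 756, 567, 275.
min(756, 567, 275) = 275.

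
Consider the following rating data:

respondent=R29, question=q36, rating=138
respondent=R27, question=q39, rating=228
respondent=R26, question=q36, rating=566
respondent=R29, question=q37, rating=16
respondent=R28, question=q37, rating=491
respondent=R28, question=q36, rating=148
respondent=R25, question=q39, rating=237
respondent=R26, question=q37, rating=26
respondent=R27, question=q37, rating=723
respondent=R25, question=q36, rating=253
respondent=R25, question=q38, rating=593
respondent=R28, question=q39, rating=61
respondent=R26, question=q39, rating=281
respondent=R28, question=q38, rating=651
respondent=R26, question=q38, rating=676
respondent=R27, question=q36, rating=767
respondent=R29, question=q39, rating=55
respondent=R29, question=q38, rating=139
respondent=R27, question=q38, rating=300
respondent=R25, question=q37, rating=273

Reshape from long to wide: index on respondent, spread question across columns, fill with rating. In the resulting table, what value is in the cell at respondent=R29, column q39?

55

Wide layout: rows indexed by respondent, columns are the 4 distinct question values (q36, q39, q37, q38).
Cell (respondent=R29, question=q39) draws from the long row where respondent=R29 and question=q39, which has rating=55.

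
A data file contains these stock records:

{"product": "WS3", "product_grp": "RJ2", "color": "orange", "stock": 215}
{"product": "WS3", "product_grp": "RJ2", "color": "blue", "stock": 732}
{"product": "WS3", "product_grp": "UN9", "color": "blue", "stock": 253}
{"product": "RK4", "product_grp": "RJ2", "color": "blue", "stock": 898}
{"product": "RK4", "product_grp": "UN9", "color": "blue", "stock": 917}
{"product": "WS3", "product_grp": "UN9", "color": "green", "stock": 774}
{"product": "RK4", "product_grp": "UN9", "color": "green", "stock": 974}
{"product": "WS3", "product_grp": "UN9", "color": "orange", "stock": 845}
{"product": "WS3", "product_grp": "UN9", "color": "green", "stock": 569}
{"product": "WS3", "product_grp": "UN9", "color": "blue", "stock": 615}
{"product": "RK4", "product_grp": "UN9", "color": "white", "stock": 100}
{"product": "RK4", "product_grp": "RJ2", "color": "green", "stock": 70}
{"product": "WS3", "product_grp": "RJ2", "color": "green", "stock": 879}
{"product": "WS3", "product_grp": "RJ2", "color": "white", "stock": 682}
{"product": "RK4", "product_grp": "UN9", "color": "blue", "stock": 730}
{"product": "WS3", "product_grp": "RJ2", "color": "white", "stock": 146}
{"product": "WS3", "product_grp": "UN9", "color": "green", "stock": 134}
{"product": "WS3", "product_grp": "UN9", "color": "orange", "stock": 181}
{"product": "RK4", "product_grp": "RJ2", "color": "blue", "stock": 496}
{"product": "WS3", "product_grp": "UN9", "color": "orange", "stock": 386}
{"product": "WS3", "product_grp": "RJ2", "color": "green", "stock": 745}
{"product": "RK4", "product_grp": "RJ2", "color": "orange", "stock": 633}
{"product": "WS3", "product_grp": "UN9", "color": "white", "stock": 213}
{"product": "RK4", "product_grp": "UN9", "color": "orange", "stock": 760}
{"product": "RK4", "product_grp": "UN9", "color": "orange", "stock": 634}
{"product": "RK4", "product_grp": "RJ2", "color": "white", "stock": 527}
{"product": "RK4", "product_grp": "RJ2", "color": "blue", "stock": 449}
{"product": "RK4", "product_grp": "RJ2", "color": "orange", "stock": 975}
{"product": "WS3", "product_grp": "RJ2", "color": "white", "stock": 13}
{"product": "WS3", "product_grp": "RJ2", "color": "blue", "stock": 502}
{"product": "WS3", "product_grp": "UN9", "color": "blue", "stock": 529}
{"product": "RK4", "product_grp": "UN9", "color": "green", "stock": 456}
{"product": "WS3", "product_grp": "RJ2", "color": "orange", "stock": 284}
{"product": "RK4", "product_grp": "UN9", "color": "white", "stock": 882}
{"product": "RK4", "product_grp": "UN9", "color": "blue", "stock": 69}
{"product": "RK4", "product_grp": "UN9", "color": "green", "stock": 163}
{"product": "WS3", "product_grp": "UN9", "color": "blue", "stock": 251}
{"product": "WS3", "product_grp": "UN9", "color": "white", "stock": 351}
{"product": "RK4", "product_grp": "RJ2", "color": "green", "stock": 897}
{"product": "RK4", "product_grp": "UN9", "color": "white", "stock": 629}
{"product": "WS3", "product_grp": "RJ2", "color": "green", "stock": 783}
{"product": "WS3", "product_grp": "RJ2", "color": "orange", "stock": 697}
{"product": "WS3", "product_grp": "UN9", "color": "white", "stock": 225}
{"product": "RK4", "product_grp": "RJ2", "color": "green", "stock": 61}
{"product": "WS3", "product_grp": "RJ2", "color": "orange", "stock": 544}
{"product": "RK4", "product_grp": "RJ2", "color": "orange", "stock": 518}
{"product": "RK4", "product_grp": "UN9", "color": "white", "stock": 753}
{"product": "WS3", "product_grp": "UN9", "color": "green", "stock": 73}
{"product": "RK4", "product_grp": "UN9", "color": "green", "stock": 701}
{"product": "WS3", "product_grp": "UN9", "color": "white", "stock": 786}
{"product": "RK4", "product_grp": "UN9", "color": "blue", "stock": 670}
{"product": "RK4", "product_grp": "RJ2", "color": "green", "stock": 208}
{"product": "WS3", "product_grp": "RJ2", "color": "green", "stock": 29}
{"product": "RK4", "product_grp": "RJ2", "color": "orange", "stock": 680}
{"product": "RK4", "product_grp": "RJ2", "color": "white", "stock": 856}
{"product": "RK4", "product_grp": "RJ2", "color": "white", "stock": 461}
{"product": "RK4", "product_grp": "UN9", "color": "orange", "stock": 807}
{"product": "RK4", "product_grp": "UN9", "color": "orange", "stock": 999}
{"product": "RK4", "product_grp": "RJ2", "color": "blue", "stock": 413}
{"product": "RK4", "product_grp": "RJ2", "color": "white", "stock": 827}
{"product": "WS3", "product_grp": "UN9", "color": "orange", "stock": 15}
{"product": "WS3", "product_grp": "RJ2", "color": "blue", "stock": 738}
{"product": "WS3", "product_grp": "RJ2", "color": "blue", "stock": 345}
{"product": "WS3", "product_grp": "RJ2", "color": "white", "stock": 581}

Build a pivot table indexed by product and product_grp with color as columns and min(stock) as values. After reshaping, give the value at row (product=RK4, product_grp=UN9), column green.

Rows with product=RK4, product_grp=UN9 and color=green: stock values are 974, 456, 163, 701.
min(974, 456, 163, 701) = 163.

163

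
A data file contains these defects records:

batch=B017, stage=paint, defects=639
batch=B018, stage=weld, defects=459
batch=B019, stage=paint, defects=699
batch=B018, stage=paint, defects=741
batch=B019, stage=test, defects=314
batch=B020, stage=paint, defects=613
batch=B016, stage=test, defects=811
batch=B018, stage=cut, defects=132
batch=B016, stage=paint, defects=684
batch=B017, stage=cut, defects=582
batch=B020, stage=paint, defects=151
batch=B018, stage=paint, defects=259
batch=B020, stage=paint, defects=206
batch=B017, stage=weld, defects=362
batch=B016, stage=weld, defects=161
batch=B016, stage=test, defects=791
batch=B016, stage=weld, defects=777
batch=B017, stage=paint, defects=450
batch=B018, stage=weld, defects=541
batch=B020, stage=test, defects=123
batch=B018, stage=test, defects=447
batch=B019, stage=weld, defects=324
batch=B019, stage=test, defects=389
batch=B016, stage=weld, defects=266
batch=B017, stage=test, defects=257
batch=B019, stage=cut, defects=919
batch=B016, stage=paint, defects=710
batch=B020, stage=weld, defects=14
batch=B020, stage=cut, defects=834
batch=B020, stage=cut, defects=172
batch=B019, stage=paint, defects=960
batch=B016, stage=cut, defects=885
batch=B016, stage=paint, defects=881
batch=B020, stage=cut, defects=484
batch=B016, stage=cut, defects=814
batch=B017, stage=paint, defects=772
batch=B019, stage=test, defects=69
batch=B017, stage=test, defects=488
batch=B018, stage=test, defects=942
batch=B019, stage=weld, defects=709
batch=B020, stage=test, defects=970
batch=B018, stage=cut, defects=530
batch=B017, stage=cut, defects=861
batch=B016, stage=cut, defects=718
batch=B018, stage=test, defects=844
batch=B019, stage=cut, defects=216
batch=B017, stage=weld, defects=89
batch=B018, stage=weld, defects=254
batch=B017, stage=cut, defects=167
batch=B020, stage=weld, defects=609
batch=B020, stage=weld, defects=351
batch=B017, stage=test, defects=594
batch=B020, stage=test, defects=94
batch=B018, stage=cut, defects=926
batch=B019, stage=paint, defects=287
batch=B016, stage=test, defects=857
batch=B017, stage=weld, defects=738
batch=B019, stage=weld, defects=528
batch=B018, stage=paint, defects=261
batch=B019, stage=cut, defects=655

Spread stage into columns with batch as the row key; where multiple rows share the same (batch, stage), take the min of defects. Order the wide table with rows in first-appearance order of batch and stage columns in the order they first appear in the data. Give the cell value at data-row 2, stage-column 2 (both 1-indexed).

With rows in first-appearance order of batch, row 2 is batch=B018. stage columns in first-appearance order: paint, weld, test, cut; column 2 is weld.
Long rows with batch=B018, stage=weld: min(459, 541, 254) = 254.

254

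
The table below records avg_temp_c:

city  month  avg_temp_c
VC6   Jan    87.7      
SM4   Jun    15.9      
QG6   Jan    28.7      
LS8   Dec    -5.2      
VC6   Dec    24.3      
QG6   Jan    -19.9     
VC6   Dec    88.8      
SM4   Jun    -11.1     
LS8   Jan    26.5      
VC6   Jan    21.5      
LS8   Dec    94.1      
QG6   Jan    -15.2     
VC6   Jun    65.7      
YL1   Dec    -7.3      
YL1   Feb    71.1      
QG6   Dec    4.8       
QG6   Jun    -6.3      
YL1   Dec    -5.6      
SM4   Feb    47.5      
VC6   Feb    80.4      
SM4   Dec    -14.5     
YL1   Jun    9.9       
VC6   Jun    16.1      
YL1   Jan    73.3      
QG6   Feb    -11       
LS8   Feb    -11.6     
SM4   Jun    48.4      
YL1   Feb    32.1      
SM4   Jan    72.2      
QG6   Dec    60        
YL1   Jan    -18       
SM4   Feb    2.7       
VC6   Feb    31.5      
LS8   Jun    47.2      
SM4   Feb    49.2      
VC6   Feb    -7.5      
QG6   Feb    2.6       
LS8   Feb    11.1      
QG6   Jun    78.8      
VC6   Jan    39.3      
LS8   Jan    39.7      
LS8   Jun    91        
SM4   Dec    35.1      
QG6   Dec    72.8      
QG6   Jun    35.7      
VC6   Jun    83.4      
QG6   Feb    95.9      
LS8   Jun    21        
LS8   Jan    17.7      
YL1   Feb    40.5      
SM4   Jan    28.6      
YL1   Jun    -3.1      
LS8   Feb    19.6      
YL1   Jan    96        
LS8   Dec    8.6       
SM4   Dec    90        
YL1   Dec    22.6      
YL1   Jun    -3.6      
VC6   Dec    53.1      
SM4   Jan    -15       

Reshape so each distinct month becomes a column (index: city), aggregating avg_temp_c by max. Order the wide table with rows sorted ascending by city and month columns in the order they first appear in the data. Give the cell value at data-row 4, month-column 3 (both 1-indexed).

With rows sorted ascending by city, row 4 is city=VC6. month columns in first-appearance order: Jan, Jun, Dec, Feb; column 3 is Dec.
Long rows with city=VC6, month=Dec: max(24.3, 88.8, 53.1) = 88.8.

88.8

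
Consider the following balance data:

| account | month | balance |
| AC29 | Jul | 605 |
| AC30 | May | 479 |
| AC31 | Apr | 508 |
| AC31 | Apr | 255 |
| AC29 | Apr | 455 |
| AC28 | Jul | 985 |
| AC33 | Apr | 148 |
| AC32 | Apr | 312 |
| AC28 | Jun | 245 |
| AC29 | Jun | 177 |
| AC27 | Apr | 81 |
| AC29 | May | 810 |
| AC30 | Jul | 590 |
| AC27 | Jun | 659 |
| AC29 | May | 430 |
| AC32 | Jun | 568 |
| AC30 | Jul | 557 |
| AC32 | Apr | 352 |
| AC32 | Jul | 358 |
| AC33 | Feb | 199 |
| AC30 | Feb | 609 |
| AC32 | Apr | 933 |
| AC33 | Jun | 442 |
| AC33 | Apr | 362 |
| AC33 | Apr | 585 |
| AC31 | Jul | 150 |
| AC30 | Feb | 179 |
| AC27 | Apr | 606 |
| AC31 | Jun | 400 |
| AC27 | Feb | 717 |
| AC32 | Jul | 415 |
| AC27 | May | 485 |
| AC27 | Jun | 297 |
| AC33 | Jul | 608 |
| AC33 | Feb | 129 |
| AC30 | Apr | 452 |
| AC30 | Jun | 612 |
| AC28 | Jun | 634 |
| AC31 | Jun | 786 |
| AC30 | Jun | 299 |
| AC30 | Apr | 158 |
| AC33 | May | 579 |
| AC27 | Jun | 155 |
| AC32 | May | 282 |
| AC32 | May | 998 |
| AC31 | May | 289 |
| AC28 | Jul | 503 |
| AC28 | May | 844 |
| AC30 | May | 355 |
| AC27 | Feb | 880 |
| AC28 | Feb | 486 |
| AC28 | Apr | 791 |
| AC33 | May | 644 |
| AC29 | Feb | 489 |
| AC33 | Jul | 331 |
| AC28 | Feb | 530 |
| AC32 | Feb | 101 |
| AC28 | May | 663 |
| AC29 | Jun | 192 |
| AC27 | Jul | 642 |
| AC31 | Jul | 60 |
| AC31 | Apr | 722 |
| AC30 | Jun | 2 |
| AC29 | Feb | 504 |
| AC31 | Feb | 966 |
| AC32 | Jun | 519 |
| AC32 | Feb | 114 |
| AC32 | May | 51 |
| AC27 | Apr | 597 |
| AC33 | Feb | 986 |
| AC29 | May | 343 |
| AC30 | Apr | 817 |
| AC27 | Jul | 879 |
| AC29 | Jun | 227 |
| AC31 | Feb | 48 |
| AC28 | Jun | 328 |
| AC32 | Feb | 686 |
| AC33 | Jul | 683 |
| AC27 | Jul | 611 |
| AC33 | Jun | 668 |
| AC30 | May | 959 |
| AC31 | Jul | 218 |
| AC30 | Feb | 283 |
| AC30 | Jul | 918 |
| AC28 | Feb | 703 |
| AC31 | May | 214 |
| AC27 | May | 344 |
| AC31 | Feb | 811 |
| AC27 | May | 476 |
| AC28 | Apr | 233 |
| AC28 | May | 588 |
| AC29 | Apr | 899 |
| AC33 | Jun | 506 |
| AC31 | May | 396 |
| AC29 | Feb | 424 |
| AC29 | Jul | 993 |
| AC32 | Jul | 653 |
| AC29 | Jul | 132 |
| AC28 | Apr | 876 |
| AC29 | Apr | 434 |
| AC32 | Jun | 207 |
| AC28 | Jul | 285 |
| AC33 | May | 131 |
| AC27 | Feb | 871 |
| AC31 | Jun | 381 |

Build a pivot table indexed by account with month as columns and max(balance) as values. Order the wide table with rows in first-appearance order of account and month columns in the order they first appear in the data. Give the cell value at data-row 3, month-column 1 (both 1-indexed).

With rows in first-appearance order of account, row 3 is account=AC31. month columns in first-appearance order: Jul, May, Apr, Jun, Feb; column 1 is Jul.
Long rows with account=AC31, month=Jul: max(150, 60, 218) = 218.

218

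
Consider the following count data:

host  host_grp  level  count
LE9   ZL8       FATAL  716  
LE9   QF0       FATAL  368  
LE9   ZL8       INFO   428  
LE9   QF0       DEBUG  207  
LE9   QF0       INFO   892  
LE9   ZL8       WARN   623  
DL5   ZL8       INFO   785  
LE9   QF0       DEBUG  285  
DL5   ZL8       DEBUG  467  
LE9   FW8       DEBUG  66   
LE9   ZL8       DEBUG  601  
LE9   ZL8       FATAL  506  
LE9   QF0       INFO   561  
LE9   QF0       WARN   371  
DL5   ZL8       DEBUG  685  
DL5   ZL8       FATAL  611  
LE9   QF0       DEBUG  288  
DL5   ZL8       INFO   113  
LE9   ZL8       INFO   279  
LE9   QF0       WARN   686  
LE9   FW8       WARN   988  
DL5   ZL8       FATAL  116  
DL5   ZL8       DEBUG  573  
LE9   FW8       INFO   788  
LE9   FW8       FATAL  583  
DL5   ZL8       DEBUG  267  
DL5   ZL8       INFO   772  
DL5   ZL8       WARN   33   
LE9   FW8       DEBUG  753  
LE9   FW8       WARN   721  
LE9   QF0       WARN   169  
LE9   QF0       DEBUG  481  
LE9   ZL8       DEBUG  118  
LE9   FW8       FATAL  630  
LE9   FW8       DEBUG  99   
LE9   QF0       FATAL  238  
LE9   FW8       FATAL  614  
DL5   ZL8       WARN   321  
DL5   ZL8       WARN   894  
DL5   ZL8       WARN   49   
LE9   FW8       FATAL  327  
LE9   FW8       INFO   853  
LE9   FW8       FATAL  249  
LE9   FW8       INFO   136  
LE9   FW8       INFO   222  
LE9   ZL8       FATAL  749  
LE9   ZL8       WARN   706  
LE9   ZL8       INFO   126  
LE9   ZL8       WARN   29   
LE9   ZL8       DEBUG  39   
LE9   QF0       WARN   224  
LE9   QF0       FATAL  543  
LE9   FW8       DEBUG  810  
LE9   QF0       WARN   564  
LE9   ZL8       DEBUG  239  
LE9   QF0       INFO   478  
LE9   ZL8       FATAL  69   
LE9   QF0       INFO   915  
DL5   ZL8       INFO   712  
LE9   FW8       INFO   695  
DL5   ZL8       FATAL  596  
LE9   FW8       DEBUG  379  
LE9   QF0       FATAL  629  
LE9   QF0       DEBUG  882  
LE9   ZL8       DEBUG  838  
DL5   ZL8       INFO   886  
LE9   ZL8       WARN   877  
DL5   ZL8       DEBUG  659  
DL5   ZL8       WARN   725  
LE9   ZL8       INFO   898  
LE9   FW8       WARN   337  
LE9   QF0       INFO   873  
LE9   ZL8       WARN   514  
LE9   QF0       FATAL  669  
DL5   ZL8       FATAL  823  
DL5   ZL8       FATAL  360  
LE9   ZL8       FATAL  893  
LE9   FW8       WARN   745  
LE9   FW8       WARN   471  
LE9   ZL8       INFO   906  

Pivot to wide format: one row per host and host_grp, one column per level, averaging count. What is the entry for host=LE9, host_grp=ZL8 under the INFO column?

527.40

Rows with host=LE9, host_grp=ZL8 and level=INFO: count values are 428, 279, 126, 898, 906.
(428 + 279 + 126 + 898 + 906) / 5 = 527.40.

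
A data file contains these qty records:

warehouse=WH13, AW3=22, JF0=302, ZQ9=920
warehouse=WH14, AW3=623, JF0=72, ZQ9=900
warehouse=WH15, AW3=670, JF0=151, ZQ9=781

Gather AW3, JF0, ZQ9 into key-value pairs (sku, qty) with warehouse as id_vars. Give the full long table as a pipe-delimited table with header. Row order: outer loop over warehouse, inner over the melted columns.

| warehouse | sku | qty |
| WH13 | AW3 | 22 |
| WH13 | JF0 | 302 |
| WH13 | ZQ9 | 920 |
| WH14 | AW3 | 623 |
| WH14 | JF0 | 72 |
| WH14 | ZQ9 | 900 |
| WH15 | AW3 | 670 |
| WH15 | JF0 | 151 |
| WH15 | ZQ9 | 781 |

Each (warehouse, column) pair becomes one row: 3 × 3 = 9 rows.
For example, (WH13, AW3) → qty=22.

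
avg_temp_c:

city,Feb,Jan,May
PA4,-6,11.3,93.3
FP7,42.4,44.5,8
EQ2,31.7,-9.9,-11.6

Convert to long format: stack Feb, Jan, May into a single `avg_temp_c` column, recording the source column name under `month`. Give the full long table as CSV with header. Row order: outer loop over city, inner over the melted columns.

Each (city, column) pair becomes one row: 3 × 3 = 9 rows.
For example, (PA4, Feb) → avg_temp_c=-6.

city,month,avg_temp_c
PA4,Feb,-6
PA4,Jan,11.3
PA4,May,93.3
FP7,Feb,42.4
FP7,Jan,44.5
FP7,May,8
EQ2,Feb,31.7
EQ2,Jan,-9.9
EQ2,May,-11.6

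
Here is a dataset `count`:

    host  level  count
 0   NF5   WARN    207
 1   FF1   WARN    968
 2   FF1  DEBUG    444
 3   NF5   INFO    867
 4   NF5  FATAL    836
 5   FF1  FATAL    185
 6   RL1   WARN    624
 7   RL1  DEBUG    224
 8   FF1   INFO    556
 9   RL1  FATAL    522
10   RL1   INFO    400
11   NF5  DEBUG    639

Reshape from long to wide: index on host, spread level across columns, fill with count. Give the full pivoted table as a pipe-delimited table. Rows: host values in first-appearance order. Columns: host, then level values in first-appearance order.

| host | WARN | DEBUG | INFO | FATAL |
| NF5 | 207 | 639 | 867 | 836 |
| FF1 | 968 | 444 | 556 | 185 |
| RL1 | 624 | 224 | 400 | 522 |

Columns: host plus the 4 distinct level values (WARN, DEBUG, INFO, FATAL).
For example, row NF5 column WARN takes count=207 from the long row (NF5, WARN).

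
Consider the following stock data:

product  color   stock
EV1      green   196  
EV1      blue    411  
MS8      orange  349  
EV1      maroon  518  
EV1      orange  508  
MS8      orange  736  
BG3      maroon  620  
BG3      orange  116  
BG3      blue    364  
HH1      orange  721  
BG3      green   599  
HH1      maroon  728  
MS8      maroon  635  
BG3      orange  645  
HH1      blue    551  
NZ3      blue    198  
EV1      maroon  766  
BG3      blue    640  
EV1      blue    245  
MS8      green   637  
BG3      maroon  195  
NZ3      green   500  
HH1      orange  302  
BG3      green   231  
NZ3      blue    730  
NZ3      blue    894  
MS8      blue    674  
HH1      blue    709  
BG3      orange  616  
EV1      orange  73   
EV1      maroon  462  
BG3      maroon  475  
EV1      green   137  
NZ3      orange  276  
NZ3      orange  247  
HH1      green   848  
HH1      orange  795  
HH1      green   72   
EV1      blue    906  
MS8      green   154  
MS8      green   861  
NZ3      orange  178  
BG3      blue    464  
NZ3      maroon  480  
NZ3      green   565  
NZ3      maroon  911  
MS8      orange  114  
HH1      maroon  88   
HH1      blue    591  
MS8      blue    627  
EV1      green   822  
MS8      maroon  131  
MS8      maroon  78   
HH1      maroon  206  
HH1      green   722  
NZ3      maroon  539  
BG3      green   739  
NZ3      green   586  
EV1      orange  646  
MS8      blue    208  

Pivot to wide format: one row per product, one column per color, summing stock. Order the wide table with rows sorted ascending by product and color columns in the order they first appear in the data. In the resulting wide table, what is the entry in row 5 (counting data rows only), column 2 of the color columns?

1822

With rows sorted ascending by product, row 5 is product=NZ3. color columns in first-appearance order: green, blue, orange, maroon; column 2 is blue.
Long rows with product=NZ3, color=blue: 198 + 730 + 894 = 1822.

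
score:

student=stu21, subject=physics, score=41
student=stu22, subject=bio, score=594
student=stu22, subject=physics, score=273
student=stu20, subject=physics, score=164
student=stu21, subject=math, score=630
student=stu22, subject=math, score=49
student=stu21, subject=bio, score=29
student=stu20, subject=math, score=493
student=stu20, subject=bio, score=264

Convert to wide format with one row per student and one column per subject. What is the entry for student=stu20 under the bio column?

Wide layout: rows indexed by student, columns are the 3 distinct subject values (physics, bio, math).
Cell (student=stu20, subject=bio) draws from the long row where student=stu20 and subject=bio, which has score=264.

264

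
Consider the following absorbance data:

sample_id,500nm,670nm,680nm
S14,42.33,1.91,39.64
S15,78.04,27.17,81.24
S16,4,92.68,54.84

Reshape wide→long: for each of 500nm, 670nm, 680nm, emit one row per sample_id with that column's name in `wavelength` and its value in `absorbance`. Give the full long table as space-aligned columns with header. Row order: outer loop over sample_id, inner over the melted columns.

sample_id  wavelength  absorbance
S14        500nm       42.33     
S14        670nm       1.91      
S14        680nm       39.64     
S15        500nm       78.04     
S15        670nm       27.17     
S15        680nm       81.24     
S16        500nm       4         
S16        670nm       92.68     
S16        680nm       54.84     

Each (sample_id, column) pair becomes one row: 3 × 3 = 9 rows.
For example, (S14, 500nm) → absorbance=42.33.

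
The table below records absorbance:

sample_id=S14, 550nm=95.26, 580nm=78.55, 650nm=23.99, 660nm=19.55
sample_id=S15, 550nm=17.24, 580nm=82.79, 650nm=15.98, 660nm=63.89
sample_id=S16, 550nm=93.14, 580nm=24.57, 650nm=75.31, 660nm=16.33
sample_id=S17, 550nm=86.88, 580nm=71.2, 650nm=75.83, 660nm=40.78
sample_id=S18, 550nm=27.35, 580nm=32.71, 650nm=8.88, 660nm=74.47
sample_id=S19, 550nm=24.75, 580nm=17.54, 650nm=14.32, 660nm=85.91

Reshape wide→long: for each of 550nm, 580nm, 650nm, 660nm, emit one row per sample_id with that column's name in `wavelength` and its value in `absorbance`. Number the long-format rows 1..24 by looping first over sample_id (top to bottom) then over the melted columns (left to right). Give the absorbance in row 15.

24 rows total (6 × 4). Row 15: index ⌊(15-1)/4⌋ = 3 into sample_id → S17; (15-1) mod 4 = 2 into the melted columns → 650nm.
So row 15 is (S17, 650nm, 75.83); absorbance = 75.83.

75.83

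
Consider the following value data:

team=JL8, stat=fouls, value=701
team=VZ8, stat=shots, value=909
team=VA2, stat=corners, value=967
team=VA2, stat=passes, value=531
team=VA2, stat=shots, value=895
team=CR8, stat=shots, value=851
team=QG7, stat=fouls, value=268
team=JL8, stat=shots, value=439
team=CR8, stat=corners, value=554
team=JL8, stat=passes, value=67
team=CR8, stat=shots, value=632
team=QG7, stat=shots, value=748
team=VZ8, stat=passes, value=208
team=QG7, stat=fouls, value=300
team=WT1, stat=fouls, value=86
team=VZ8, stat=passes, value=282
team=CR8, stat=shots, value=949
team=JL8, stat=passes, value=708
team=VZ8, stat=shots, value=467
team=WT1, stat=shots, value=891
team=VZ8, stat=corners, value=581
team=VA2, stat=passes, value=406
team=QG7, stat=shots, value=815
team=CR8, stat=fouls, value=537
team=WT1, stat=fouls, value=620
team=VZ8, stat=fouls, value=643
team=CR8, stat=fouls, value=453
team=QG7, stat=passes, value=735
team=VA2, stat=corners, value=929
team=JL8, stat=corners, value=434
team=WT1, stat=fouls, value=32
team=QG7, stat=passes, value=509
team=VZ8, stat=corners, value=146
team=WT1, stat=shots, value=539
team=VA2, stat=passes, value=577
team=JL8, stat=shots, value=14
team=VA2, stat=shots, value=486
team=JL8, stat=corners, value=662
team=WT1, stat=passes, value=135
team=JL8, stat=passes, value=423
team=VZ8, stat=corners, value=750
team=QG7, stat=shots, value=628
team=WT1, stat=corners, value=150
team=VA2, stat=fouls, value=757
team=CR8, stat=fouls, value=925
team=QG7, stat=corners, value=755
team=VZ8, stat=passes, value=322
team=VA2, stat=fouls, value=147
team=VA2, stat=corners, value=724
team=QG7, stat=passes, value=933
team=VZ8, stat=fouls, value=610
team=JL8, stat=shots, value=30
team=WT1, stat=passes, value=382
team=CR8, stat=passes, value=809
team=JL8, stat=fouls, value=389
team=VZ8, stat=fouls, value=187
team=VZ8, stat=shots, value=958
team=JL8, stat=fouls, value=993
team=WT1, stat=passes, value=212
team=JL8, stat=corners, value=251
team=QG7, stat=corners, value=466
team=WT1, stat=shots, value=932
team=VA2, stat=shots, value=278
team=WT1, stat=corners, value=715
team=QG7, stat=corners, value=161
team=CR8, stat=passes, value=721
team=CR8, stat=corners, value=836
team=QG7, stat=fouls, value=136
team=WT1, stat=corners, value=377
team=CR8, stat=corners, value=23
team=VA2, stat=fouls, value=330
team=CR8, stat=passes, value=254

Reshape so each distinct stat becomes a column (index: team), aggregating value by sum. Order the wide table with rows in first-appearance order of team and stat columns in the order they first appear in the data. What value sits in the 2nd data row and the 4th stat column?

812

With rows in first-appearance order of team, row 2 is team=VZ8. stat columns in first-appearance order: fouls, shots, corners, passes; column 4 is passes.
Long rows with team=VZ8, stat=passes: 208 + 282 + 322 = 812.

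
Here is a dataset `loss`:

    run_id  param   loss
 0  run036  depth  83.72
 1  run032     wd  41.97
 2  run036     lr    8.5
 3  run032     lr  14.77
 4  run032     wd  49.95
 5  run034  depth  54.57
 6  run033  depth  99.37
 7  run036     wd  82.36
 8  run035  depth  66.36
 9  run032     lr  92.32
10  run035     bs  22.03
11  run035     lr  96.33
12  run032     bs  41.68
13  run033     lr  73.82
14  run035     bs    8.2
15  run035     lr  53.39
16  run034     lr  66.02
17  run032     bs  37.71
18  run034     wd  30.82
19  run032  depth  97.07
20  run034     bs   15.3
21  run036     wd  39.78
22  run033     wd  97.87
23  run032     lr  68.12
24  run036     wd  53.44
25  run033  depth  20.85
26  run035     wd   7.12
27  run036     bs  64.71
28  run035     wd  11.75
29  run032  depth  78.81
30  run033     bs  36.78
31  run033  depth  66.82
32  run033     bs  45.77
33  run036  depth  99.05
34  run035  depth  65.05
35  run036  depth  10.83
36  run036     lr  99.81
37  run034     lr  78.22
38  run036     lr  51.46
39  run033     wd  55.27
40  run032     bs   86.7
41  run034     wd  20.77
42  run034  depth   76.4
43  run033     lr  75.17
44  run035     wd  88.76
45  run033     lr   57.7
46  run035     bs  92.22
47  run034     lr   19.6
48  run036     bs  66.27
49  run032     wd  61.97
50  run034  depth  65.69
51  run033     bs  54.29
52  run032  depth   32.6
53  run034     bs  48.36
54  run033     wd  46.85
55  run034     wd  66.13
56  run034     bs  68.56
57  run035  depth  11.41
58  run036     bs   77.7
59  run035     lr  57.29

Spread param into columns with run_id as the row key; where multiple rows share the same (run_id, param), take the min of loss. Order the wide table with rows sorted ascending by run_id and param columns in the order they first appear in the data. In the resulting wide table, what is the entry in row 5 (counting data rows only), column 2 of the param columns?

39.78

With rows sorted ascending by run_id, row 5 is run_id=run036. param columns in first-appearance order: depth, wd, lr, bs; column 2 is wd.
Long rows with run_id=run036, param=wd: min(82.36, 39.78, 53.44) = 39.78.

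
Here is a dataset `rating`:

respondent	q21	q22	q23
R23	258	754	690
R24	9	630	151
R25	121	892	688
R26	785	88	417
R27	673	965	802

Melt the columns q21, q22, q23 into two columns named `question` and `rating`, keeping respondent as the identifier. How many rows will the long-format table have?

5 respondent values × 3 melted columns = 15 rows.

15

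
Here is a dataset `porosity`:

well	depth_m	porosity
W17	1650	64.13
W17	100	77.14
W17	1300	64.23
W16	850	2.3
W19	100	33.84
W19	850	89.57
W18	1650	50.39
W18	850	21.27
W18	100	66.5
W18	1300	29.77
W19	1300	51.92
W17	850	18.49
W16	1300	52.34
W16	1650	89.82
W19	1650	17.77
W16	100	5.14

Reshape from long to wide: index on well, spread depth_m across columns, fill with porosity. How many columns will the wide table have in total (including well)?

1 column for well plus 4 distinct depth_m values → 5 columns.

5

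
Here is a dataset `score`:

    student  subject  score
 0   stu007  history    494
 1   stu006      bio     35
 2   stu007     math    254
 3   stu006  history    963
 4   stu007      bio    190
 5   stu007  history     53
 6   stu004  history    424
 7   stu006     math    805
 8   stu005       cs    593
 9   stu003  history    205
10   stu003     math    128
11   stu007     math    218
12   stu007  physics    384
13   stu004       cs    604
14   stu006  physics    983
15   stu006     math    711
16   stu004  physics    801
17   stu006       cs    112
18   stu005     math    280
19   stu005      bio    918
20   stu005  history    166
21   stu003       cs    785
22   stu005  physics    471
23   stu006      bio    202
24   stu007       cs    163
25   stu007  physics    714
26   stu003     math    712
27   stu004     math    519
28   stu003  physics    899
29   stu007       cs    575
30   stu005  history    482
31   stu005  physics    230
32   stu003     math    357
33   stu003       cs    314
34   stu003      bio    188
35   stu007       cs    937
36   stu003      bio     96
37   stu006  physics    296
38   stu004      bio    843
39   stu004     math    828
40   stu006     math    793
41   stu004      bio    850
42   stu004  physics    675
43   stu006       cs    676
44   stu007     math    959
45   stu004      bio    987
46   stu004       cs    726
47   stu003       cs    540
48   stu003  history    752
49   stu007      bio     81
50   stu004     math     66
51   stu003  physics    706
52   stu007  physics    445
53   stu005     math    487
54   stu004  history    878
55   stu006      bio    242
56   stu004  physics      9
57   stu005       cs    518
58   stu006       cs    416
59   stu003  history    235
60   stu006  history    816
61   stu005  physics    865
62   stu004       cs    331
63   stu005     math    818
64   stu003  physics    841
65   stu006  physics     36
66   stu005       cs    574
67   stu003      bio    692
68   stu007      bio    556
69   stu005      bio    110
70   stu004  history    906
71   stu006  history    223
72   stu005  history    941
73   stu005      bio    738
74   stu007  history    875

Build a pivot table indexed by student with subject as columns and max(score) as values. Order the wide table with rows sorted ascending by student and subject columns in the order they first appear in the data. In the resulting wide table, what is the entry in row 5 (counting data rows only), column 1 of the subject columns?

875

With rows sorted ascending by student, row 5 is student=stu007. subject columns in first-appearance order: history, bio, math, cs, physics; column 1 is history.
Long rows with student=stu007, subject=history: max(494, 53, 875) = 875.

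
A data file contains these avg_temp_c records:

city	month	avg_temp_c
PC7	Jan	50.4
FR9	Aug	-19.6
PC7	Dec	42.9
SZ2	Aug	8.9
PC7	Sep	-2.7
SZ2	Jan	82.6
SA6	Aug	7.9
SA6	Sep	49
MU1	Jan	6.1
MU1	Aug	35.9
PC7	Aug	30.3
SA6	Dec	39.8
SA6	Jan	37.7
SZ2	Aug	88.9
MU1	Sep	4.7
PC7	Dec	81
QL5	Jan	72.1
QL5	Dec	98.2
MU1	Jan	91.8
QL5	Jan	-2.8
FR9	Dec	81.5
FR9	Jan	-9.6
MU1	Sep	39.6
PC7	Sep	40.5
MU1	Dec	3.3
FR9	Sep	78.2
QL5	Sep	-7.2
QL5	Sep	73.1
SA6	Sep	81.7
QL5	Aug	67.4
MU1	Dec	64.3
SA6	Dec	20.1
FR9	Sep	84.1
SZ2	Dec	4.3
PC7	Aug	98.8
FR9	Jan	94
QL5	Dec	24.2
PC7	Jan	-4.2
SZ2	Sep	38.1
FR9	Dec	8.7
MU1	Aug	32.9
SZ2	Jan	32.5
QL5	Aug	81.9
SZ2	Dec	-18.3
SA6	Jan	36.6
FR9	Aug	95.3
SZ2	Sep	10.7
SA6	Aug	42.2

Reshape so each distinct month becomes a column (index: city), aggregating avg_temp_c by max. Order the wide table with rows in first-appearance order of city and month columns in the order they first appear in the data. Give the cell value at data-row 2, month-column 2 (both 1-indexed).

95.3

With rows in first-appearance order of city, row 2 is city=FR9. month columns in first-appearance order: Jan, Aug, Dec, Sep; column 2 is Aug.
Long rows with city=FR9, month=Aug: max(-19.6, 95.3) = 95.3.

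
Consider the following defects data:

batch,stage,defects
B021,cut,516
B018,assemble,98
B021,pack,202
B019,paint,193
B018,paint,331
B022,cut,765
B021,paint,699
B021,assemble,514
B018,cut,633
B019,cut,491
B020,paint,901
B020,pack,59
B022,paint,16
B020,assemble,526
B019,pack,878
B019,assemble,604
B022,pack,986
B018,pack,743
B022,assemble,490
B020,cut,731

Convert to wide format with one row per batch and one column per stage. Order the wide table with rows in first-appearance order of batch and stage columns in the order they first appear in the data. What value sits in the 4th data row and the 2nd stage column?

490

With rows in first-appearance order of batch, row 4 is batch=B022. stage columns in first-appearance order: cut, assemble, pack, paint; column 2 is assemble.
Long rows with batch=B022, stage=assemble: defects = 490.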